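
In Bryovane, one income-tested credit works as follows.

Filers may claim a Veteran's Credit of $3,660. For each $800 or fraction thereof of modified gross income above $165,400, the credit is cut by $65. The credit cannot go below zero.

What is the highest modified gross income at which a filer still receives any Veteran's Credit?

After 56 increments the reduction is 56 × $65 = $3,640, leaving $20; one more increment wipes it out. Increment 56 ends at excess 56 × $800 = $44,800, so the highest qualifying income is $165,400 + $44,800 = $210,200.

$210,200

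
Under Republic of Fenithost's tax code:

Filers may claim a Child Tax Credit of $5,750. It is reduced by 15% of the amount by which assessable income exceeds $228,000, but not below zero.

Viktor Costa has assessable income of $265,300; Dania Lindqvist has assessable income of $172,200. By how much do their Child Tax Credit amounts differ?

Viktor ($265,300): Child Tax Credit: 15% of the $37,300 excess over $228,000 is $5,595; credit = $5,750 − $5,595 = $155.
Dania ($172,200): Child Tax Credit: $172,200 is at or below the $228,000 threshold, so the full $5,750 applies.
Difference: |$155 − $5,750| = $5,595.

$5,595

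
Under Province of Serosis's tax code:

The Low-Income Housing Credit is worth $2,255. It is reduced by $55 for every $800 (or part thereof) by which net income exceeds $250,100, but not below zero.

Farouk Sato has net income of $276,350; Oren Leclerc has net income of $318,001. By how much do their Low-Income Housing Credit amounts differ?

$440

Farouk ($276,350): Low-Income Housing Credit: income exceeds $250,100 by $26,250, which is 33 full-or-partial $800 increments; reduction = 33 × $55 = $1,815, leaving $440.
Oren ($318,001): Low-Income Housing Credit: income exceeds $250,100 by $67,901 → 85 increments × $55 = $4,675 ≥ base, so the credit is $0.
Difference: |$440 − $0| = $440.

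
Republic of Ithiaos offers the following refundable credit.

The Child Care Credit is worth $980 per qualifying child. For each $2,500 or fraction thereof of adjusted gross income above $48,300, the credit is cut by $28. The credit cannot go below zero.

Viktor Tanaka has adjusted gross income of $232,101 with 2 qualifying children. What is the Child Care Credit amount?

$0

Child Care Credit: base = 2 × $980 = $1,960. income exceeds $48,300 by $183,801 → 74 increments × $28 = $2,072 ≥ base, so the credit is $0.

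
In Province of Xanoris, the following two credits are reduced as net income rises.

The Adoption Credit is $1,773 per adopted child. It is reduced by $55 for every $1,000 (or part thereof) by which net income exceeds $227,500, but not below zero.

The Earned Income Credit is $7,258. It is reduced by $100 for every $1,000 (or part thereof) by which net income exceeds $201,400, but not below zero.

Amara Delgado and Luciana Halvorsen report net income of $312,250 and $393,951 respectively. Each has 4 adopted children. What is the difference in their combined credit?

Amara ($312,250): Adoption Credit: base = 4 × $1,773 = $7,092. income exceeds $227,500 by $84,750, which is 85 full-or-partial $1,000 increments; reduction = 85 × $55 = $4,675, leaving $2,417. Earned Income Credit: income exceeds $201,400 by $110,850 → 111 increments × $100 = $11,100 ≥ base, so the credit is $0. total $2,417 + $0 = $2,417
Luciana ($393,951): Adoption Credit: base = 4 × $1,773 = $7,092. income exceeds $227,500 by $166,451 → 167 increments × $55 = $9,185 ≥ base, so the credit is $0. Earned Income Credit: income exceeds $201,400 by $192,551 → 193 increments × $100 = $19,300 ≥ base, so the credit is $0. total $0 + $0 = $0
Difference: |$2,417 − $0| = $2,417.

$2,417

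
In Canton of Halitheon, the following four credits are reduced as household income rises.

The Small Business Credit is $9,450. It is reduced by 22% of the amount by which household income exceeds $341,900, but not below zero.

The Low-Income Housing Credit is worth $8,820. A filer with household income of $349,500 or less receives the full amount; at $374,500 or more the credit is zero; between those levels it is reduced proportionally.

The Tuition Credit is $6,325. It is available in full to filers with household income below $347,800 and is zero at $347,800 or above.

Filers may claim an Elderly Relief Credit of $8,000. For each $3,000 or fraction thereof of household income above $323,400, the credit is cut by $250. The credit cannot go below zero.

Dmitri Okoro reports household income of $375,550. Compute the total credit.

$5,547

Small Business Credit: 22% of the $33,650 excess over $341,900 is $7,403; credit = $9,450 − $7,403 = $2,047.
Low-Income Housing Credit: $375,550 is at or above $374,500, so the credit is $0.
Tuition Credit: $375,550 meets or exceeds the $347,800 cutoff, so the credit is $0.
Elderly Relief Credit: income exceeds $323,400 by $52,150, which is 18 full-or-partial $3,000 increments; reduction = 18 × $250 = $4,500, leaving $3,500.
Total: $2,047 + $0 + $0 + $3,500 = $5,547.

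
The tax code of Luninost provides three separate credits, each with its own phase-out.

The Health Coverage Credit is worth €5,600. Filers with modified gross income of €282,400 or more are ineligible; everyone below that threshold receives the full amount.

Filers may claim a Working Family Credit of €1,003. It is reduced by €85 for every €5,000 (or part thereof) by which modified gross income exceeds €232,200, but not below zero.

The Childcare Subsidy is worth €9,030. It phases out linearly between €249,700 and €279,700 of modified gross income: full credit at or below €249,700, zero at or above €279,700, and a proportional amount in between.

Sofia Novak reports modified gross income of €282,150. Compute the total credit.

€5,753

Health Coverage Credit: €282,150 is below the €282,400 cutoff, so the full €5,600 applies.
Working Family Credit: income exceeds €232,200 by €49,950, which is 10 full-or-partial €5,000 increments; reduction = 10 × €85 = €850, leaving €153.
Childcare Subsidy: €282,150 is at or above €279,700, so the credit is €0.
Total: €5,600 + €153 + €0 = €5,753.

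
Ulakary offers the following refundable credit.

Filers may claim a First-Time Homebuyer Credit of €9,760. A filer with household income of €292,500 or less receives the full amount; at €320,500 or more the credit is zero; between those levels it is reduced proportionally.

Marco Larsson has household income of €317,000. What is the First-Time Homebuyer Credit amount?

€1,220

First-Time Homebuyer Credit: €317,000 is €24,500 into a €28,000 phase-out range, leaving 3,500/28,000 of the credit: €9,760 × 3,500/28,000 = €1,220.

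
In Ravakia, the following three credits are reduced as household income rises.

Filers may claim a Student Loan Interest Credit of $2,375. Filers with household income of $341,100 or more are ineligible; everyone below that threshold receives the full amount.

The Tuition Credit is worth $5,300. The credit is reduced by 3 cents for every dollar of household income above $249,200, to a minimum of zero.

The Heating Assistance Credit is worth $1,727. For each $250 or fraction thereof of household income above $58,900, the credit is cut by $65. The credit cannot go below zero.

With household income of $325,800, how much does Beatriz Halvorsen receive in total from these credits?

Student Loan Interest Credit: $325,800 is below the $341,100 cutoff, so the full $2,375 applies.
Tuition Credit: 3% of the $76,600 excess over $249,200 is $2,298; credit = $5,300 − $2,298 = $3,002.
Heating Assistance Credit: income exceeds $58,900 by $266,900 → 1068 increments × $65 = $69,420 ≥ base, so the credit is $0.
Total: $2,375 + $3,002 + $0 = $5,377.

$5,377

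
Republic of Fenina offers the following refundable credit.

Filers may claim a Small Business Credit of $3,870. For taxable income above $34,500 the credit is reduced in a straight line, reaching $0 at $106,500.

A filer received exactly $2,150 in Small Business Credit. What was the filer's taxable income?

$66,500

$2,150 is 2,150/3,870 of the full $3,870, so 1,720/3,870 of the $72,000 range has been used: income = $34,500 + $72,000 × 1,720/3,870 = $66,500.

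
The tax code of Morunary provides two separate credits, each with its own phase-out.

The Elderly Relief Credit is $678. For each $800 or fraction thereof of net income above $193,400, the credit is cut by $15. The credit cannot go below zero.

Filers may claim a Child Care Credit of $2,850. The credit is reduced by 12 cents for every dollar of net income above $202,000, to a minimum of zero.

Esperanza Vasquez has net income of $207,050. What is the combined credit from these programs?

Elderly Relief Credit: income exceeds $193,400 by $13,650, which is 18 full-or-partial $800 increments; reduction = 18 × $15 = $270, leaving $408.
Child Care Credit: 12% of the $5,050 excess over $202,000 is $606; credit = $2,850 − $606 = $2,244.
Total: $408 + $2,244 = $2,652.

$2,652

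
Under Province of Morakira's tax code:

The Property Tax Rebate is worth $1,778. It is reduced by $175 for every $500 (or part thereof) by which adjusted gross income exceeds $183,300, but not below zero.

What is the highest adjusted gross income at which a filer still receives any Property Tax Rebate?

$188,300

After 10 increments the reduction is 10 × $175 = $1,750, leaving $28; one more increment wipes it out. Increment 10 ends at excess 10 × $500 = $5,000, so the highest qualifying income is $183,300 + $5,000 = $188,300.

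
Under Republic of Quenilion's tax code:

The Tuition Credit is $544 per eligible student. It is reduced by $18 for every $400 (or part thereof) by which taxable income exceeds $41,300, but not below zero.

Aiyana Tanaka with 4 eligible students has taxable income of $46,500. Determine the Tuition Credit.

$1,942

Tuition Credit: base = 4 × $544 = $2,176. income exceeds $41,300 by $5,200, which is 13 full-or-partial $400 increments; reduction = 13 × $18 = $234, leaving $1,942.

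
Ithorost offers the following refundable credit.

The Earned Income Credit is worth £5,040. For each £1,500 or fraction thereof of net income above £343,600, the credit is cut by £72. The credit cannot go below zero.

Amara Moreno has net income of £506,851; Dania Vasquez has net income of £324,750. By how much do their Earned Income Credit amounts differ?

Amara (£506,851): Earned Income Credit: income exceeds £343,600 by £163,251 → 109 increments × £72 = £7,848 ≥ base, so the credit is £0.
Dania (£324,750): Earned Income Credit: £324,750 is at or below the £343,600 threshold, so the full £5,040 applies.
Difference: |£0 − £5,040| = £5,040.

£5,040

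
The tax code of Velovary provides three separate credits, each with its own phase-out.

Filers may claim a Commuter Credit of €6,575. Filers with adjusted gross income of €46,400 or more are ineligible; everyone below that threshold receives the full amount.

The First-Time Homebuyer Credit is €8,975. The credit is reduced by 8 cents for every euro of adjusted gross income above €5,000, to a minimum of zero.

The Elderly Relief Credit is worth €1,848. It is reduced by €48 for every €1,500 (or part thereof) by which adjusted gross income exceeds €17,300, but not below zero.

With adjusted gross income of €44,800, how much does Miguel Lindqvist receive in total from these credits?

Commuter Credit: €44,800 is below the €46,400 cutoff, so the full €6,575 applies.
First-Time Homebuyer Credit: 8% of the €39,800 excess over €5,000 is €3,184; credit = €8,975 − €3,184 = €5,791.
Elderly Relief Credit: income exceeds €17,300 by €27,500, which is 19 full-or-partial €1,500 increments; reduction = 19 × €48 = €912, leaving €936.
Total: €6,575 + €5,791 + €936 = €13,302.

€13,302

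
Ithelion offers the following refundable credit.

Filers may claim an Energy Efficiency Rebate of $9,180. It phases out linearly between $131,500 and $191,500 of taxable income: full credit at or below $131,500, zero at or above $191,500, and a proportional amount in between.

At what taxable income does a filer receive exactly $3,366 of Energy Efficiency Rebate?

$3,366 is 3,366/9,180 of the full $9,180, so 5,814/9,180 of the $60,000 range has been used: income = $131,500 + $60,000 × 5,814/9,180 = $169,500.

$169,500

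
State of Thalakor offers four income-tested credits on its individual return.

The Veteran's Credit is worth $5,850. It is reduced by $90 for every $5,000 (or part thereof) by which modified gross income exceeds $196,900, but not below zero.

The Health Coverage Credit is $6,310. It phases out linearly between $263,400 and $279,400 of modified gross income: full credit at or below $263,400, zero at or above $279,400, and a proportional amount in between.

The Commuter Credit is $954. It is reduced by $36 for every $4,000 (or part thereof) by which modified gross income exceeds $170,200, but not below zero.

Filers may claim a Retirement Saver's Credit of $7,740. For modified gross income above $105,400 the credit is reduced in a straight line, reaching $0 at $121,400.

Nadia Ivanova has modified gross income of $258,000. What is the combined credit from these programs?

$11,152

Veteran's Credit: income exceeds $196,900 by $61,100, which is 13 full-or-partial $5,000 increments; reduction = 13 × $90 = $1,170, leaving $4,680.
Health Coverage Credit: $258,000 is at or below the $263,400 threshold, so the full $6,310 applies.
Commuter Credit: income exceeds $170,200 by $87,800, which is 22 full-or-partial $4,000 increments; reduction = 22 × $36 = $792, leaving $162.
Retirement Saver's Credit: $258,000 is at or above $121,400, so the credit is $0.
Total: $4,680 + $6,310 + $162 + $0 = $11,152.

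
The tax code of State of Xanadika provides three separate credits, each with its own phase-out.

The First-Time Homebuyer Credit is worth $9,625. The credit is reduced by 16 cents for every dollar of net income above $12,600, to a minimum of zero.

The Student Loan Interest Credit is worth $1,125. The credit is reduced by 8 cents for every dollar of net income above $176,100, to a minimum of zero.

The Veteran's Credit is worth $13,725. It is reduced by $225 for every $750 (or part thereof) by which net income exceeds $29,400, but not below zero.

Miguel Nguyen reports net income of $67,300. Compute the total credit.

First-Time Homebuyer Credit: 16% of the $54,700 excess over $12,600 is $8,752; credit = $9,625 − $8,752 = $873.
Student Loan Interest Credit: $67,300 is at or below the $176,100 threshold, so the full $1,125 applies.
Veteran's Credit: income exceeds $29,400 by $37,900, which is 51 full-or-partial $750 increments; reduction = 51 × $225 = $11,475, leaving $2,250.
Total: $873 + $1,125 + $2,250 = $4,248.

$4,248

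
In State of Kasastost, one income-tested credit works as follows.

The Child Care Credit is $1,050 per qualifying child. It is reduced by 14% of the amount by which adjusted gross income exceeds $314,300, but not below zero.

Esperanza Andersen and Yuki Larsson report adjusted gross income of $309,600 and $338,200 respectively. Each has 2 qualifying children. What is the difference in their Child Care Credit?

$2,100

Esperanza ($309,600): Child Care Credit: base = 2 × $1,050 = $2,100. $309,600 is at or below the $314,300 threshold, so the full $2,100 applies.
Yuki ($338,200): Child Care Credit: base = 2 × $1,050 = $2,100. 14% of the $23,900 excess over $314,300 is $3,346 ≥ base, so the credit is $0.
Difference: |$2,100 − $0| = $2,100.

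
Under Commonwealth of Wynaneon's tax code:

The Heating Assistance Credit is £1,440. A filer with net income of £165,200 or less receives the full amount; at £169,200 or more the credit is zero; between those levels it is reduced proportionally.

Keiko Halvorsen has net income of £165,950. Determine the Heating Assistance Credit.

Heating Assistance Credit: £165,950 is £750 into a £4,000 phase-out range, leaving 3,250/4,000 of the credit: £1,440 × 3,250/4,000 = £1,170.

£1,170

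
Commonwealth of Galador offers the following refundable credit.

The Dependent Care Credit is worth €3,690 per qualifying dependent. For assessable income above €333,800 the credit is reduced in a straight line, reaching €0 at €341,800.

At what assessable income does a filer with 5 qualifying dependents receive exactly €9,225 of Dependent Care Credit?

Full credit = 5 × €3,690 = €18,450.
€9,225 is 9,225/18,450 of the full €18,450, so 9,225/18,450 of the €8,000 range has been used: income = €333,800 + €8,000 × 9,225/18,450 = €337,800.

€337,800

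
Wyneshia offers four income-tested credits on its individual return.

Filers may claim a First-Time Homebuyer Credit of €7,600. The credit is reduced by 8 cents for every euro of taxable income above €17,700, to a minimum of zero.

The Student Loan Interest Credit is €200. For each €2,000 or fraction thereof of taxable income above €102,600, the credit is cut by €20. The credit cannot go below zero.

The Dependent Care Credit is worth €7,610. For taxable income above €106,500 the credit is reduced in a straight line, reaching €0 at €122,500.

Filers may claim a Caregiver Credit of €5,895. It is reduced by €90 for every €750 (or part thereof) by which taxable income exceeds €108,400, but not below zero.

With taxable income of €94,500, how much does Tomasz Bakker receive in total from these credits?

First-Time Homebuyer Credit: 8% of the €76,800 excess over €17,700 is €6,144; credit = €7,600 − €6,144 = €1,456.
Student Loan Interest Credit: €94,500 is at or below the €102,600 threshold, so the full €200 applies.
Dependent Care Credit: €94,500 is at or below the €106,500 threshold, so the full €7,610 applies.
Caregiver Credit: €94,500 is at or below the €108,400 threshold, so the full €5,895 applies.
Total: €1,456 + €200 + €7,610 + €5,895 = €15,161.

€15,161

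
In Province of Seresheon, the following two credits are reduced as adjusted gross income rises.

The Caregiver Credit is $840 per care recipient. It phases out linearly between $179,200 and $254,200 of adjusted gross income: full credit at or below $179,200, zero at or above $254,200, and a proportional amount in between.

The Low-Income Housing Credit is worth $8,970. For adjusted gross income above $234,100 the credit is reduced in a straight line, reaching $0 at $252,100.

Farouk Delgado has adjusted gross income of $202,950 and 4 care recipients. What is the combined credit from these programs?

Caregiver Credit: base = 4 × $840 = $3,360. $202,950 is $23,750 into a $75,000 phase-out range, leaving 51,250/75,000 of the credit: $3,360 × 51,250/75,000 = $2,296.
Low-Income Housing Credit: $202,950 is at or below the $234,100 threshold, so the full $8,970 applies.
Total: $2,296 + $8,970 = $11,266.

$11,266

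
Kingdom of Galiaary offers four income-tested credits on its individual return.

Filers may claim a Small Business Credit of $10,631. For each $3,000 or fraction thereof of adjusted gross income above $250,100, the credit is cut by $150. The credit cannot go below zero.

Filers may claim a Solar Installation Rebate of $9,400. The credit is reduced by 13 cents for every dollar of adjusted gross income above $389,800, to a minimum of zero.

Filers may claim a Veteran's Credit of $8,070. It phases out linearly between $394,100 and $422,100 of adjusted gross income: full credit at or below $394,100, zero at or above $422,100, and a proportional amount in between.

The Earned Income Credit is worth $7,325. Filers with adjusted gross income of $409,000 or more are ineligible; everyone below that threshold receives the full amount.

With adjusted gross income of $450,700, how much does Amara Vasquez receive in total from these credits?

$2,064

Small Business Credit: income exceeds $250,100 by $200,600, which is 67 full-or-partial $3,000 increments; reduction = 67 × $150 = $10,050, leaving $581.
Solar Installation Rebate: 13% of the $60,900 excess over $389,800 is $7,917; credit = $9,400 − $7,917 = $1,483.
Veteran's Credit: $450,700 is at or above $422,100, so the credit is $0.
Earned Income Credit: $450,700 meets or exceeds the $409,000 cutoff, so the credit is $0.
Total: $581 + $1,483 + $0 + $0 = $2,064.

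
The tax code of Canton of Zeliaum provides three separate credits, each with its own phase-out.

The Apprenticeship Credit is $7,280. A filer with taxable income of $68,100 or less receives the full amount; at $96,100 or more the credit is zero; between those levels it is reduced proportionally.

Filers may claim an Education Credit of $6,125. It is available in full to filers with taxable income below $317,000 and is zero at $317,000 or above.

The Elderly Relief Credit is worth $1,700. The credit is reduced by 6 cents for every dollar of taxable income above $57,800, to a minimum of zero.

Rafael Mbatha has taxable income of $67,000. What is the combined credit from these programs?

$14,553

Apprenticeship Credit: $67,000 is at or below the $68,100 threshold, so the full $7,280 applies.
Education Credit: $67,000 is below the $317,000 cutoff, so the full $6,125 applies.
Elderly Relief Credit: 6% of the $9,200 excess over $57,800 is $552; credit = $1,700 − $552 = $1,148.
Total: $7,280 + $6,125 + $1,148 = $14,553.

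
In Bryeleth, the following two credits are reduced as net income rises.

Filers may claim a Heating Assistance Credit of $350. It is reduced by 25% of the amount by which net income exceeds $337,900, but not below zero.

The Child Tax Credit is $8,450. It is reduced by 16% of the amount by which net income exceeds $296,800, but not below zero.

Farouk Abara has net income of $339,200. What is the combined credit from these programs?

$1,691

Heating Assistance Credit: 25% of the $1,300 excess over $337,900 is $325; credit = $350 − $325 = $25.
Child Tax Credit: 16% of the $42,400 excess over $296,800 is $6,784; credit = $8,450 − $6,784 = $1,666.
Total: $25 + $1,666 = $1,691.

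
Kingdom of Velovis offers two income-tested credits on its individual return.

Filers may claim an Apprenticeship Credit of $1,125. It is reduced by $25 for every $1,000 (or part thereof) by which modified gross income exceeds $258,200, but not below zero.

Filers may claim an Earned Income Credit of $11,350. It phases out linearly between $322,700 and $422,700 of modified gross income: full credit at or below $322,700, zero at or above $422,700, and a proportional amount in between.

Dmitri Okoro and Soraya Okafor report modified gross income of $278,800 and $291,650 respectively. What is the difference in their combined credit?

Dmitri ($278,800): Apprenticeship Credit: income exceeds $258,200 by $20,600, which is 21 full-or-partial $1,000 increments; reduction = 21 × $25 = $525, leaving $600. Earned Income Credit: $278,800 is at or below the $322,700 threshold, so the full $11,350 applies. total $600 + $11,350 = $11,950
Soraya ($291,650): Apprenticeship Credit: income exceeds $258,200 by $33,450, which is 34 full-or-partial $1,000 increments; reduction = 34 × $25 = $850, leaving $275. Earned Income Credit: $291,650 is at or below the $322,700 threshold, so the full $11,350 applies. total $275 + $11,350 = $11,625
Difference: |$11,950 − $11,625| = $325.

$325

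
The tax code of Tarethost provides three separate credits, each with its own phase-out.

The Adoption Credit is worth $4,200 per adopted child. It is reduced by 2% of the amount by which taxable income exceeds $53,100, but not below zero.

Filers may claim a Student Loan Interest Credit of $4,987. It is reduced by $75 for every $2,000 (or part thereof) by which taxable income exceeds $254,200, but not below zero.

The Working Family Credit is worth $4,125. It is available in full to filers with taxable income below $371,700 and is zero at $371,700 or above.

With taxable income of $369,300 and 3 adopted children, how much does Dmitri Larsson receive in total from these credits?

Adoption Credit: base = 3 × $4,200 = $12,600. 2% of the $316,200 excess over $53,100 is $6,324; credit = $12,600 − $6,324 = $6,276.
Student Loan Interest Credit: income exceeds $254,200 by $115,100, which is 58 full-or-partial $2,000 increments; reduction = 58 × $75 = $4,350, leaving $637.
Working Family Credit: $369,300 is below the $371,700 cutoff, so the full $4,125 applies.
Total: $6,276 + $637 + $4,125 = $11,038.

$11,038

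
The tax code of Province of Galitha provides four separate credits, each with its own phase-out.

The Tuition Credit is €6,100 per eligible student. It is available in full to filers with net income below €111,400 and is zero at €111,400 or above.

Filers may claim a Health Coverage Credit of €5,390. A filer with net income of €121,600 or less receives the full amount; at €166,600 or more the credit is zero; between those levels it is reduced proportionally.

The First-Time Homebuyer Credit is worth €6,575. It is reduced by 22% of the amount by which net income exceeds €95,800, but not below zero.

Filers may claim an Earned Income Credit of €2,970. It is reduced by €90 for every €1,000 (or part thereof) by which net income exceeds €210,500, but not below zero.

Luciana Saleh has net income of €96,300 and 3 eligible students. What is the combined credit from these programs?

€33,125

Tuition Credit: base = 3 × €6,100 = €18,300. €96,300 is below the €111,400 cutoff, so the full €18,300 applies.
Health Coverage Credit: €96,300 is at or below the €121,600 threshold, so the full €5,390 applies.
First-Time Homebuyer Credit: 22% of the €500 excess over €95,800 is €110; credit = €6,575 − €110 = €6,465.
Earned Income Credit: €96,300 is at or below the €210,500 threshold, so the full €2,970 applies.
Total: €18,300 + €5,390 + €6,465 + €2,970 = €33,125.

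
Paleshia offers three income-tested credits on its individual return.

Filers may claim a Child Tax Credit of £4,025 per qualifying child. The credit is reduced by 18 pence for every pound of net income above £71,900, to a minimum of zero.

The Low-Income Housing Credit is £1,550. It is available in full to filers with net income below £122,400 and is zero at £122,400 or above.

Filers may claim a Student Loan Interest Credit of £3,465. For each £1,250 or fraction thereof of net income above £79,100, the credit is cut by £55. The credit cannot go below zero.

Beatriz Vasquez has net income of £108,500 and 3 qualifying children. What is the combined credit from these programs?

Child Tax Credit: base = 3 × £4,025 = £12,075. 18% of the £36,600 excess over £71,900 is £6,588; credit = £12,075 − £6,588 = £5,487.
Low-Income Housing Credit: £108,500 is below the £122,400 cutoff, so the full £1,550 applies.
Student Loan Interest Credit: income exceeds £79,100 by £29,400, which is 24 full-or-partial £1,250 increments; reduction = 24 × £55 = £1,320, leaving £2,145.
Total: £5,487 + £1,550 + £2,145 = £9,182.

£9,182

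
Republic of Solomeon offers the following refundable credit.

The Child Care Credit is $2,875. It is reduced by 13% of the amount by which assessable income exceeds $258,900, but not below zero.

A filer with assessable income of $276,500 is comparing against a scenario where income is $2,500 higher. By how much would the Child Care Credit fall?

$325

At $276,500 — 13% of the $17,600 excess over $258,900 is $2,288; credit = $2,875 − $2,288 = $587.
At $279,000 — 13% of the $20,100 excess over $258,900 is $2,613; credit = $2,875 − $2,613 = $262.
Lost: $587 − $262 = $325.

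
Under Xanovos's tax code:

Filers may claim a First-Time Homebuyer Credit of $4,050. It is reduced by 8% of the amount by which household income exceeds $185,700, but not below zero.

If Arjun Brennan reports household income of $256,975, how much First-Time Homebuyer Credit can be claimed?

$0

First-Time Homebuyer Credit: 8% of the $71,275 excess over $185,700 is $5,702 ≥ base, so the credit is $0.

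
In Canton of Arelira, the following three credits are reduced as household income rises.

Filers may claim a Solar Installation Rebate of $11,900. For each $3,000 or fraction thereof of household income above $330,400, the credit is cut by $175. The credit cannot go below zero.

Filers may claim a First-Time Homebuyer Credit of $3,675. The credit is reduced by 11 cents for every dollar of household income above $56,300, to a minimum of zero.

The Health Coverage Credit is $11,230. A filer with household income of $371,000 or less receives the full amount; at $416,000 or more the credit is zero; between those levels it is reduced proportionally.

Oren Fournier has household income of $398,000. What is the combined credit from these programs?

$12,367

Solar Installation Rebate: income exceeds $330,400 by $67,600, which is 23 full-or-partial $3,000 increments; reduction = 23 × $175 = $4,025, leaving $7,875.
First-Time Homebuyer Credit: 11% of the $341,700 excess over $56,300 is $37,587 ≥ base, so the credit is $0.
Health Coverage Credit: $398,000 is $27,000 into a $45,000 phase-out range, leaving 18,000/45,000 of the credit: $11,230 × 18,000/45,000 = $4,492.
Total: $7,875 + $0 + $4,492 = $12,367.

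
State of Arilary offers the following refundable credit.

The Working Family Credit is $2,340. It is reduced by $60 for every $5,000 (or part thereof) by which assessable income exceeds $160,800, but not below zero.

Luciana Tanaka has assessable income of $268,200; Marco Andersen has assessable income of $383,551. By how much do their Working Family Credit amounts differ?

Luciana ($268,200): Working Family Credit: income exceeds $160,800 by $107,400, which is 22 full-or-partial $5,000 increments; reduction = 22 × $60 = $1,320, leaving $1,020.
Marco ($383,551): Working Family Credit: income exceeds $160,800 by $222,751 → 45 increments × $60 = $2,700 ≥ base, so the credit is $0.
Difference: |$1,020 − $0| = $1,020.

$1,020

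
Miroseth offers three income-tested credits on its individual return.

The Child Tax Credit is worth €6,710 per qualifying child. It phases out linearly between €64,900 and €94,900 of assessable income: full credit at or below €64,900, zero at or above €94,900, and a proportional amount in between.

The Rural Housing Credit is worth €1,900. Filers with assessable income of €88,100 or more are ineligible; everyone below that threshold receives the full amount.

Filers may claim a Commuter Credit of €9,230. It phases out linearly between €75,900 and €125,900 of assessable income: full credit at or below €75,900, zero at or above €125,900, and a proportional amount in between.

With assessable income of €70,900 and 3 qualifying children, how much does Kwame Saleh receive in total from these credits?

Child Tax Credit: base = 3 × €6,710 = €20,130. €70,900 is €6,000 into a €30,000 phase-out range, leaving 24,000/30,000 of the credit: €20,130 × 24,000/30,000 = €16,104.
Rural Housing Credit: €70,900 is below the €88,100 cutoff, so the full €1,900 applies.
Commuter Credit: €70,900 is at or below the €75,900 threshold, so the full €9,230 applies.
Total: €16,104 + €1,900 + €9,230 = €27,234.

€27,234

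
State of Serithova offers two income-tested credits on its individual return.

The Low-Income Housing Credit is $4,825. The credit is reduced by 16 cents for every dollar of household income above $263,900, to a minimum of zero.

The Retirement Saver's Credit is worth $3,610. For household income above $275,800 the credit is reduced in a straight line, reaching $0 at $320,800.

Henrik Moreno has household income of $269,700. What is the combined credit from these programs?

$7,507

Low-Income Housing Credit: 16% of the $5,800 excess over $263,900 is $928; credit = $4,825 − $928 = $3,897.
Retirement Saver's Credit: $269,700 is at or below the $275,800 threshold, so the full $3,610 applies.
Total: $3,897 + $3,610 = $7,507.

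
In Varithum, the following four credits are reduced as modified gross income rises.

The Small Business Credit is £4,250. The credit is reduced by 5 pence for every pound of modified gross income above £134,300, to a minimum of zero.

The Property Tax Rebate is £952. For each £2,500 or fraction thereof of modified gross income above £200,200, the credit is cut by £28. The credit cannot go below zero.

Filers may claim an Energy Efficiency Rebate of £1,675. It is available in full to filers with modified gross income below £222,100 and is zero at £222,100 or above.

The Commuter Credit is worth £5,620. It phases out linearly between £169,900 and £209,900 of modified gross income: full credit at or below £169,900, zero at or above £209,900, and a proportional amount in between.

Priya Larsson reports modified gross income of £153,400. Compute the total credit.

Small Business Credit: 5% of the £19,100 excess over £134,300 is £955; credit = £4,250 − £955 = £3,295.
Property Tax Rebate: £153,400 is at or below the £200,200 threshold, so the full £952 applies.
Energy Efficiency Rebate: £153,400 is below the £222,100 cutoff, so the full £1,675 applies.
Commuter Credit: £153,400 is at or below the £169,900 threshold, so the full £5,620 applies.
Total: £3,295 + £952 + £1,675 + £5,620 = £11,542.

£11,542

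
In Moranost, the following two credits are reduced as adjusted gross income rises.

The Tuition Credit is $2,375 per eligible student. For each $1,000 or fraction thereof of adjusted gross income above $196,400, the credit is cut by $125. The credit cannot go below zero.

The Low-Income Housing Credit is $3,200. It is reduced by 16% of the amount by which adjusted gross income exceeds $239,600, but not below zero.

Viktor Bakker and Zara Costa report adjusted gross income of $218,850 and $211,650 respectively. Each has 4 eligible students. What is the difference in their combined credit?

Viktor ($218,850): Tuition Credit: base = 4 × $2,375 = $9,500. income exceeds $196,400 by $22,450, which is 23 full-or-partial $1,000 increments; reduction = 23 × $125 = $2,875, leaving $6,625. Low-Income Housing Credit: $218,850 is at or below the $239,600 threshold, so the full $3,200 applies. total $6,625 + $3,200 = $9,825
Zara ($211,650): Tuition Credit: base = 4 × $2,375 = $9,500. income exceeds $196,400 by $15,250, which is 16 full-or-partial $1,000 increments; reduction = 16 × $125 = $2,000, leaving $7,500. Low-Income Housing Credit: $211,650 is at or below the $239,600 threshold, so the full $3,200 applies. total $7,500 + $3,200 = $10,700
Difference: |$9,825 − $10,700| = $875.

$875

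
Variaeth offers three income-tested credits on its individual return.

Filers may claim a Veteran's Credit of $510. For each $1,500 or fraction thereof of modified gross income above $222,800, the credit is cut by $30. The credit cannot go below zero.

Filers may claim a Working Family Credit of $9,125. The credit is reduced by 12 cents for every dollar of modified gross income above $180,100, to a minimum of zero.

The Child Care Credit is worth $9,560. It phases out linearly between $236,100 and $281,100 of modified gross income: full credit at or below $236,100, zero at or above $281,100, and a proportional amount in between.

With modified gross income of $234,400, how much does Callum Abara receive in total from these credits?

$12,439

Veteran's Credit: income exceeds $222,800 by $11,600, which is 8 full-or-partial $1,500 increments; reduction = 8 × $30 = $240, leaving $270.
Working Family Credit: 12% of the $54,300 excess over $180,100 is $6,516; credit = $9,125 − $6,516 = $2,609.
Child Care Credit: $234,400 is at or below the $236,100 threshold, so the full $9,560 applies.
Total: $270 + $2,609 + $9,560 = $12,439.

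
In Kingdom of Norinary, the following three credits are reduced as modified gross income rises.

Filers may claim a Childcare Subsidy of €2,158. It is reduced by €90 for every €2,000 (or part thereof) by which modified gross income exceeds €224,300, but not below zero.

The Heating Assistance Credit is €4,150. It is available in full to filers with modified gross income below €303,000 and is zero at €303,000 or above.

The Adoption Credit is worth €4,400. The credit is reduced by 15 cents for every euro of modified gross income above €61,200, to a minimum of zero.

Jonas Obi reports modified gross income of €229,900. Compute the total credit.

Childcare Subsidy: income exceeds €224,300 by €5,600, which is 3 full-or-partial €2,000 increments; reduction = 3 × €90 = €270, leaving €1,888.
Heating Assistance Credit: €229,900 is below the €303,000 cutoff, so the full €4,150 applies.
Adoption Credit: 15% of the €168,700 excess over €61,200 is €25,305 ≥ base, so the credit is €0.
Total: €1,888 + €4,150 + €0 = €6,038.

€6,038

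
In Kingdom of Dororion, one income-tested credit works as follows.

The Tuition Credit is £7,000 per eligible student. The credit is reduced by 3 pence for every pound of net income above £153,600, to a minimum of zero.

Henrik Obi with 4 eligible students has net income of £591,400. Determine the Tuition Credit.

£14,866

Tuition Credit: base = 4 × £7,000 = £28,000. 3% of the £437,800 excess over £153,600 is £13,134; credit = £28,000 − £13,134 = £14,866.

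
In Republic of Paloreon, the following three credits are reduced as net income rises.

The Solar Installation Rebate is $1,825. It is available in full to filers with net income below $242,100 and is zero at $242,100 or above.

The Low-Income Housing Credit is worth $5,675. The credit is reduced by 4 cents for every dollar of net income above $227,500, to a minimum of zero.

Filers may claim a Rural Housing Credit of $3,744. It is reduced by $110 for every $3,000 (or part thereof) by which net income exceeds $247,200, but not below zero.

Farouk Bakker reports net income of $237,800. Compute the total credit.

$10,832

Solar Installation Rebate: $237,800 is below the $242,100 cutoff, so the full $1,825 applies.
Low-Income Housing Credit: 4% of the $10,300 excess over $227,500 is $412; credit = $5,675 − $412 = $5,263.
Rural Housing Credit: $237,800 is at or below the $247,200 threshold, so the full $3,744 applies.
Total: $1,825 + $5,263 + $3,744 = $10,832.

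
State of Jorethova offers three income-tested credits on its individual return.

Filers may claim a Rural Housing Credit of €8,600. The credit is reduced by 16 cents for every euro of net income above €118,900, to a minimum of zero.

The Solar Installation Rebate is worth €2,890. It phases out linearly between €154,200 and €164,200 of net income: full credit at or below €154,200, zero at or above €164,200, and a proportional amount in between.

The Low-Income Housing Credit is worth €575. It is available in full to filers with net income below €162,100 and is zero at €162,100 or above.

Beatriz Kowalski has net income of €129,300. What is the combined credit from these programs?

Rural Housing Credit: 16% of the €10,400 excess over €118,900 is €1,664; credit = €8,600 − €1,664 = €6,936.
Solar Installation Rebate: €129,300 is at or below the €154,200 threshold, so the full €2,890 applies.
Low-Income Housing Credit: €129,300 is below the €162,100 cutoff, so the full €575 applies.
Total: €6,936 + €2,890 + €575 = €10,401.

€10,401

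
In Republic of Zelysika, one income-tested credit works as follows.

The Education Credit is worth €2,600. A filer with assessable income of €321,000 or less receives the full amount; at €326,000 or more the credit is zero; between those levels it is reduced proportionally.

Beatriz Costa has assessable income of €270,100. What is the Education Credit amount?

€2,600

Education Credit: €270,100 is at or below the €321,000 threshold, so the full €2,600 applies.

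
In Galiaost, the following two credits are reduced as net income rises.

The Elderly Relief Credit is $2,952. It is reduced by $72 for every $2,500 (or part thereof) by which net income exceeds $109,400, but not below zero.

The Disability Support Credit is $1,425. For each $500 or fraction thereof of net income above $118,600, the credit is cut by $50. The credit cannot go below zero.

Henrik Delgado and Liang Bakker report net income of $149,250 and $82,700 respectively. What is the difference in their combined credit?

Henrik ($149,250): Elderly Relief Credit: income exceeds $109,400 by $39,850, which is 16 full-or-partial $2,500 increments; reduction = 16 × $72 = $1,152, leaving $1,800. Disability Support Credit: income exceeds $118,600 by $30,650 → 62 increments × $50 = $3,100 ≥ base, so the credit is $0. total $1,800 + $0 = $1,800
Liang ($82,700): Elderly Relief Credit: $82,700 is at or below the $109,400 threshold, so the full $2,952 applies. Disability Support Credit: $82,700 is at or below the $118,600 threshold, so the full $1,425 applies. total $2,952 + $1,425 = $4,377
Difference: |$1,800 − $4,377| = $2,577.

$2,577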